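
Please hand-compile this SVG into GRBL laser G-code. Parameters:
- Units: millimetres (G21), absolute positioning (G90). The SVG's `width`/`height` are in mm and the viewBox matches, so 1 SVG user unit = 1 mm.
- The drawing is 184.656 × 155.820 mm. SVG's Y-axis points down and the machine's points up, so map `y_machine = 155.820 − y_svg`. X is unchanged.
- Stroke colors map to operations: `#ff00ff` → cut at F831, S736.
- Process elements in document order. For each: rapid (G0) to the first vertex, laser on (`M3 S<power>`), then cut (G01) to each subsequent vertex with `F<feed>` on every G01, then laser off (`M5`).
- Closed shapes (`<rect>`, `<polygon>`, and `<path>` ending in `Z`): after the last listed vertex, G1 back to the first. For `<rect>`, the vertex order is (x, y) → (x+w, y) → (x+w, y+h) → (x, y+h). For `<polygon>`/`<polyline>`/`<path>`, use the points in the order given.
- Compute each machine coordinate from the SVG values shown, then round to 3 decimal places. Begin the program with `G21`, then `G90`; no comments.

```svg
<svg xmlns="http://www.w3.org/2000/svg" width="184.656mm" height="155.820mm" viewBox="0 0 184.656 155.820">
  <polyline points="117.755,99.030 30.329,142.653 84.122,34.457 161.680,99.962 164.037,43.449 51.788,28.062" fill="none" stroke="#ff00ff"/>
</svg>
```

viewBox `0 0 184.656 155.820` with mm width/height → 1 unit = 1 mm. Flip: y_m = 155.820 − y_svg.

**Shape 1** — `<polyline>` open polyline, stroke `#ff00ff` → cut (S736, F831). Machine vertices: (117.755,56.790) → (30.329,13.167) → (84.122,121.363) → (161.680,55.858) → (164.037,112.371) → (51.788,127.758). Open path.

G21
G90
G0 X117.755 Y56.790
M3 S736
G01 X30.329 Y13.167 F831
G01 X84.122 Y121.363 F831
G01 X161.680 Y55.858 F831
G01 X164.037 Y112.371 F831
G01 X51.788 Y127.758 F831
M5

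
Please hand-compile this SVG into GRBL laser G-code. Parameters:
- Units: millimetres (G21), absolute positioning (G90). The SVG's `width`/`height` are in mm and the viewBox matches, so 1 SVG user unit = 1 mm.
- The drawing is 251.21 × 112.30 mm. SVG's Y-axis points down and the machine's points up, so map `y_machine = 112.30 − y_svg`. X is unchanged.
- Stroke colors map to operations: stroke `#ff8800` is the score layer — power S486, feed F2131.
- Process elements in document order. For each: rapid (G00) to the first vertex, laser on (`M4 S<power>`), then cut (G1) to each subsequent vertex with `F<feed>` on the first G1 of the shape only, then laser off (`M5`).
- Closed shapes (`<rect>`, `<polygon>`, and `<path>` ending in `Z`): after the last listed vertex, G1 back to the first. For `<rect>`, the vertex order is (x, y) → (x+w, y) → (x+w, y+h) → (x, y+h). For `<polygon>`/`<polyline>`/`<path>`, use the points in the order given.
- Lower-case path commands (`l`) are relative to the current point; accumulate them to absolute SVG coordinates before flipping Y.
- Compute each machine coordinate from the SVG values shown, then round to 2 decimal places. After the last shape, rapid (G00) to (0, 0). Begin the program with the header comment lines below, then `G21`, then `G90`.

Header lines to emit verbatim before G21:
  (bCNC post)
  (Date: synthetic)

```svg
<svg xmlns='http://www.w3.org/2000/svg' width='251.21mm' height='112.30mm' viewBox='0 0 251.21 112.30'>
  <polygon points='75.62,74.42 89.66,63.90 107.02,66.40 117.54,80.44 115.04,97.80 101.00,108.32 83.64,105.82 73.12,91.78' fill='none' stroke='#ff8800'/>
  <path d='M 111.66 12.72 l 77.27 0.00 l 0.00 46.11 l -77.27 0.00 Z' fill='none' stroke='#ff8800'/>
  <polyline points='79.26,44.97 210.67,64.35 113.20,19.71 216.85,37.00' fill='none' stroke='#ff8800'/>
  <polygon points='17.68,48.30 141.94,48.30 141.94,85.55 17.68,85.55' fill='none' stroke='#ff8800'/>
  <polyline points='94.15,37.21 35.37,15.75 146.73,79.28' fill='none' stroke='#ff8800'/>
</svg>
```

(bCNC post)
(Date: synthetic)
G21
G90
G00 X75.62 Y37.88
M4 S486
G1 X89.66 Y48.40 F2131
G1 X107.02 Y45.90
G1 X117.54 Y31.86
G1 X115.04 Y14.50
G1 X101.00 Y3.98
G1 X83.64 Y6.48
G1 X73.12 Y20.52
G1 X75.62 Y37.88
M5
G00 X111.66 Y99.58
M4 S486
G1 X188.93 Y99.58 F2131
G1 X188.93 Y53.47
G1 X111.66 Y53.47
G1 X111.66 Y99.58
M5
G00 X79.26 Y67.33
M4 S486
G1 X210.67 Y47.95 F2131
G1 X113.20 Y92.59
G1 X216.85 Y75.30
M5
G00 X17.68 Y64.00
M4 S486
G1 X141.94 Y64.00 F2131
G1 X141.94 Y26.75
G1 X17.68 Y26.75
G1 X17.68 Y64.00
M5
G00 X94.15 Y75.09
M4 S486
G1 X35.37 Y96.55 F2131
G1 X146.73 Y33.02
M5
G00 X0.00 Y0.00

viewBox `0 0 251.21 112.30` with mm width/height → 1 unit = 1 mm. Flip: y_m = 112.30 − y_svg.

**Shape 1** — `<polygon>` regular polygon, stroke `#ff8800` → score (S486, F2131). Machine vertices: (75.62,37.88) → (89.66,48.40) → (107.02,45.90) → (117.54,31.86) → (115.04,14.50) → (101.00,3.98) → (83.64,6.48) → (73.12,20.52) → (75.62,37.88). Closed: final G1 returns to the first vertex.

**Shape 2** — `<path>` rectangle, stroke `#ff8800` → score (S486, F2131). Machine vertices: (111.66,99.58) → (188.93,99.58) → (188.93,53.47) → (111.66,53.47) → (111.66,99.58). Closed: final G1 returns to the first vertex.

**Shape 3** — `<polyline>` open polyline, stroke `#ff8800` → score (S486, F2131). Machine vertices: (79.26,67.33) → (210.67,47.95) → (113.20,92.59) → (216.85,75.30). Open path.

**Shape 4** — `<polygon>` rectangle, stroke `#ff8800` → score (S486, F2131). Machine vertices: (17.68,64.00) → (141.94,64.00) → (141.94,26.75) → (17.68,26.75) → (17.68,64.00). Closed: final G1 returns to the first vertex.

**Shape 5** — `<polyline>` open polyline, stroke `#ff8800` → score (S486, F2131). Machine vertices: (94.15,75.09) → (35.37,96.55) → (146.73,33.02). Open path.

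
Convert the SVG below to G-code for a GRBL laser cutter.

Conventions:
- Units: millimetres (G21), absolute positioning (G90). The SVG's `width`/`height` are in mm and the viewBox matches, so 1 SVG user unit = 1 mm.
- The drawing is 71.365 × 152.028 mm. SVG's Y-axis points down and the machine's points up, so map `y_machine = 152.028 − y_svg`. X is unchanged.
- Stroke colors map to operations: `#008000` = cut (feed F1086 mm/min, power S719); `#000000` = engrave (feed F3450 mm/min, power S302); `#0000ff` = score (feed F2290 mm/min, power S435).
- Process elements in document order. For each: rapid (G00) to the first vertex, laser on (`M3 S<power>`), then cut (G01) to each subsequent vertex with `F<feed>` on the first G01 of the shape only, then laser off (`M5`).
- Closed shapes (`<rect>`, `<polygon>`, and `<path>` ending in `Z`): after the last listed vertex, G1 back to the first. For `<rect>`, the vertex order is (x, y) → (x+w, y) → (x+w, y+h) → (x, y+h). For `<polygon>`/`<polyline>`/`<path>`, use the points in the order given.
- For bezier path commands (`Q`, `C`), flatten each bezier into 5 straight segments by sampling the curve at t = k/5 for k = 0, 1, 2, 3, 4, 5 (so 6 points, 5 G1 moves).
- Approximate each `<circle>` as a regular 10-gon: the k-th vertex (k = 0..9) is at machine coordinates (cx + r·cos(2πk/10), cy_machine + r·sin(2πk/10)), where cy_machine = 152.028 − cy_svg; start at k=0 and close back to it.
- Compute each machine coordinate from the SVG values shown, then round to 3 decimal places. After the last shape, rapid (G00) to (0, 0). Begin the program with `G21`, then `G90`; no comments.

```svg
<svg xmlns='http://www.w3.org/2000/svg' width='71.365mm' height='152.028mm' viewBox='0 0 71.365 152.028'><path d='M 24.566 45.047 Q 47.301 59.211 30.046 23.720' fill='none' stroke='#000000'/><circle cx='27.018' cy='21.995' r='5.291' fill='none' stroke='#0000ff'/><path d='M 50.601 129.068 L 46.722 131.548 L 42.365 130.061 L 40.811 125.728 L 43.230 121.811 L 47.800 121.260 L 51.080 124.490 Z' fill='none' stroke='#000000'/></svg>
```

Since the viewBox matches the mm dimensions, user units are millimetres directly. The only transform is the Y-flip y_m = 152.028 − y_svg.

Shape 1 is a quadratic bezier drawn with `<path>`. Its stroke #000000 means engrave at S302, F3450. After flipping Y the toolpath is (24.566,106.981) → (32.060,103.302) → (36.356,103.595) → (37.452,107.860) → (35.348,116.098) → (30.046,128.308).

Shape 2 is a circle drawn with `<circle>`. Its stroke #0000ff means score at S435, F2290. After flipping Y the toolpath is (32.309,130.033) → (31.299,133.143) → (28.653,135.065) → (25.383,135.065) → (22.737,133.143) → (21.727,130.033) → (22.737,126.923) → (25.383,125.001) → (28.653,125.001) → (31.299,126.923) → (32.309,130.033), returning to the start.

Shape 3 is a regular polygon drawn with `<path>`. Its stroke #000000 means engrave at S302, F3450. After flipping Y the toolpath is (50.601,22.960) → (46.722,20.480) → (42.365,21.967) → (40.811,26.300) → (43.230,30.217) → (47.800,30.768) → (51.080,27.538) → (50.601,22.960), returning to the start.

G21
G90
G00 X24.566 Y106.981
M3 S302
G01 X32.060 Y103.302 F3450
G01 X36.356 Y103.595
G01 X37.452 Y107.860
G01 X35.348 Y116.098
G01 X30.046 Y128.308
M5
G00 X32.309 Y130.033
M3 S435
G01 X31.299 Y133.143 F2290
G01 X28.653 Y135.065
G01 X25.383 Y135.065
G01 X22.737 Y133.143
G01 X21.727 Y130.033
G01 X22.737 Y126.923
G01 X25.383 Y125.001
G01 X28.653 Y125.001
G01 X31.299 Y126.923
G01 X32.309 Y130.033
M5
G00 X50.601 Y22.960
M3 S302
G01 X46.722 Y20.480 F3450
G01 X42.365 Y21.967
G01 X40.811 Y26.300
G01 X43.230 Y30.217
G01 X47.800 Y30.768
G01 X51.080 Y27.538
G01 X50.601 Y22.960
M5
G00 X0.000 Y0.000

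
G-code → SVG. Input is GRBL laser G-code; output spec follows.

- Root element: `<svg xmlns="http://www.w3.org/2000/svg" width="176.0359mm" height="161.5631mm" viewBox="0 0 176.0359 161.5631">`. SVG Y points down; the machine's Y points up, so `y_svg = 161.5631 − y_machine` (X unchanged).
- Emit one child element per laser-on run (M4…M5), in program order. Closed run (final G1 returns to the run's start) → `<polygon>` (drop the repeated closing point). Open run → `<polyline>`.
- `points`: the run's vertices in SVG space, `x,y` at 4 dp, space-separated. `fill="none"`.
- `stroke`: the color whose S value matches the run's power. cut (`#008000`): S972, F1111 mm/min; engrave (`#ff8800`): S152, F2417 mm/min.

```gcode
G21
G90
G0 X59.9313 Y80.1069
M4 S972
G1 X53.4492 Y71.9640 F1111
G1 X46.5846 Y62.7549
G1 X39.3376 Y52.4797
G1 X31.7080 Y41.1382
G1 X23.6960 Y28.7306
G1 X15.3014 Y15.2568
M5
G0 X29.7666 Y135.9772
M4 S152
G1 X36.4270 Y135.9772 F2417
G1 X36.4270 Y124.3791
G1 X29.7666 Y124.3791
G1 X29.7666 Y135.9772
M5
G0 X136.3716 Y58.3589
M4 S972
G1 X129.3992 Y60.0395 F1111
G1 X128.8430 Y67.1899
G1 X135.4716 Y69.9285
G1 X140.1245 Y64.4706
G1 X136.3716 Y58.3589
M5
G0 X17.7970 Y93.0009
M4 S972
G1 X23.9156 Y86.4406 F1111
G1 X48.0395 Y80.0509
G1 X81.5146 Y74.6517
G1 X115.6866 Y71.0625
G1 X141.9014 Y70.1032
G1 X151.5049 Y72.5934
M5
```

<svg xmlns="http://www.w3.org/2000/svg" width="176.0359mm" height="161.5631mm" viewBox="0 0 176.0359 161.5631">
  <polyline points="59.9313,81.4562 53.4492,89.5991 46.5846,98.8082 39.3376,109.0834 31.7080,120.4249 23.6960,132.8325 15.3014,146.3063" fill="none" stroke="#008000"/>
  <polygon points="29.7666,25.5859 36.4270,25.5859 36.4270,37.1840 29.7666,37.1840" fill="none" stroke="#ff8800"/>
  <polygon points="136.3716,103.2042 129.3992,101.5236 128.8430,94.3732 135.4716,91.6346 140.1245,97.0925" fill="none" stroke="#008000"/>
  <polyline points="17.7970,68.5622 23.9156,75.1225 48.0395,81.5122 81.5146,86.9114 115.6866,90.5006 141.9014,91.4599 151.5049,88.9697" fill="none" stroke="#008000"/>
</svg>

y_svg = 161.5631 − y_m.

[1] S972→`#008000` (cut); open run; points: 59.9313,81.4562 53.4492,89.5991 46.5846,98.8082 39.3376,109.0834 31.7080,120.4249 23.6960,132.8325 15.3014,146.3063

[2] S152→`#ff8800` (engrave); closed run; points: 29.7666,25.5859 36.4270,25.5859 36.4270,37.1840 29.7666,37.1840

[3] S972→`#008000` (cut); closed run; points: 136.3716,103.2042 129.3992,101.5236 128.8430,94.3732 135.4716,91.6346 140.1245,97.0925

[4] S972→`#008000` (cut); open run; points: 17.7970,68.5622 23.9156,75.1225 48.0395,81.5122 81.5146,86.9114 115.6866,90.5006 141.9014,91.4599 151.5049,88.9697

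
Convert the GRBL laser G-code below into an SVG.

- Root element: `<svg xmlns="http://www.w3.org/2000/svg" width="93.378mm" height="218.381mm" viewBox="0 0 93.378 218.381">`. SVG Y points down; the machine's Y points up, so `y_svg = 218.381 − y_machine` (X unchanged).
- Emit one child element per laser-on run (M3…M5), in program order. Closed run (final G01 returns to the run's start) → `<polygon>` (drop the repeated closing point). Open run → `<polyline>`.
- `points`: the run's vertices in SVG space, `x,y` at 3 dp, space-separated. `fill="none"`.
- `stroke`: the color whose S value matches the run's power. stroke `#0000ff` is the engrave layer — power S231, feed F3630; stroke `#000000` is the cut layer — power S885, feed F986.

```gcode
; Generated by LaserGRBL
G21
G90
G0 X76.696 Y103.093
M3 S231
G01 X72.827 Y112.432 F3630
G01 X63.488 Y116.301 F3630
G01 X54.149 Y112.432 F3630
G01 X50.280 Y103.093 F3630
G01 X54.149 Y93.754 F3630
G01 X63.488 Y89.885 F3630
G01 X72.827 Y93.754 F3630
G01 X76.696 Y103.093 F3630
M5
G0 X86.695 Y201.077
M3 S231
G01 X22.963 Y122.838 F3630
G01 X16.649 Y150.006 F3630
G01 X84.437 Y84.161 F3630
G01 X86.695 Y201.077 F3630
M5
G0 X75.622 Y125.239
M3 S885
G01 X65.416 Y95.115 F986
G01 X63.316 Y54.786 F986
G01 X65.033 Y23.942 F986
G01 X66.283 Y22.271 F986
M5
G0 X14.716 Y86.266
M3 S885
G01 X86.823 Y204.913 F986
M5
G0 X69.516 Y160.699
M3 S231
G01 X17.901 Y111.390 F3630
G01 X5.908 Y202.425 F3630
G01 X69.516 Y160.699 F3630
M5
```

Machine Y-up, SVG Y-down with viewBox height 218.381, so y_svg = 218.381 − y_machine; X carries over.

Run 1: power S231 maps to stroke `#0000ff` (engrave). The run returns to its start, so emit a `<polygon>` with points (Y-flipped): 76.696,115.288 72.827,105.949 63.488,102.080 54.149,105.949 50.280,115.288 54.149,124.627 63.488,128.496 72.827,124.627.

Run 2: the run's S231 means `#0000ff` (engrave). The run returns to its start, so emit a `<polygon>` with points (Y-flipped): 86.695,17.304 22.963,95.543 16.649,68.375 84.437,134.220.

Run 3: the run's S885 means `#000000` (cut). The run is open, so emit a `<polyline>` with points (Y-flipped): 75.622,93.142 65.416,123.266 63.316,163.595 65.033,194.439 66.283,196.110.

Run 4: S885 ⇒ cut layer `#000000`. The run is open, so emit a `<polyline>` with points (Y-flipped): 14.716,132.115 86.823,13.468.

Run 5: power S231 maps to stroke `#0000ff` (engrave). The run returns to its start, so emit a `<polygon>` with points (Y-flipped): 69.516,57.682 17.901,106.991 5.908,15.956.

<svg xmlns="http://www.w3.org/2000/svg" width="93.378mm" height="218.381mm" viewBox="0 0 93.378 218.381">
  <polygon points="76.696,115.288 72.827,105.949 63.488,102.080 54.149,105.949 50.280,115.288 54.149,124.627 63.488,128.496 72.827,124.627" fill="none" stroke="#0000ff"/>
  <polygon points="86.695,17.304 22.963,95.543 16.649,68.375 84.437,134.220" fill="none" stroke="#0000ff"/>
  <polyline points="75.622,93.142 65.416,123.266 63.316,163.595 65.033,194.439 66.283,196.110" fill="none" stroke="#000000"/>
  <polyline points="14.716,132.115 86.823,13.468" fill="none" stroke="#000000"/>
  <polygon points="69.516,57.682 17.901,106.991 5.908,15.956" fill="none" stroke="#0000ff"/>
</svg>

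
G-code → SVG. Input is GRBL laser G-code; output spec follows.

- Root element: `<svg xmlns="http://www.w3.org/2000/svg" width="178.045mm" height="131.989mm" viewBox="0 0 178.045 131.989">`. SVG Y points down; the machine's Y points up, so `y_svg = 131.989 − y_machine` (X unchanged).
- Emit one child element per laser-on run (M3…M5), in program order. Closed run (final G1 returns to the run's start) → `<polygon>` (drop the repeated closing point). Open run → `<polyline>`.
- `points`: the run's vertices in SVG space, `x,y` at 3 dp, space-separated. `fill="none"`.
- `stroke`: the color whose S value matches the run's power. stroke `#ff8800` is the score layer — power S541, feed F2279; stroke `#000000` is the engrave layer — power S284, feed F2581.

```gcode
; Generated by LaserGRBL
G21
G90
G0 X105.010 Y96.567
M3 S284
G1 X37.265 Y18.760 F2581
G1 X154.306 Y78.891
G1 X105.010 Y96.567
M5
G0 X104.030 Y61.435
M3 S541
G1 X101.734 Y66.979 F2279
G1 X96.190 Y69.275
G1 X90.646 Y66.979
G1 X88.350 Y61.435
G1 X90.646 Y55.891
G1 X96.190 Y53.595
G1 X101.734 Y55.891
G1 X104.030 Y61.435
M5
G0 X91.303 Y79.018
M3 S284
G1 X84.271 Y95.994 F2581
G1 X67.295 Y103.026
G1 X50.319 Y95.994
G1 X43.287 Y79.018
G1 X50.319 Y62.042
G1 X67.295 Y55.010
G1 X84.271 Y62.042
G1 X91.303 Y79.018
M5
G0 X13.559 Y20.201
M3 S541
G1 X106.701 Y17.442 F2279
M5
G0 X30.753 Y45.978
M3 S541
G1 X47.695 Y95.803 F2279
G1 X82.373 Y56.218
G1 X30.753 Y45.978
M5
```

Each laser-on run becomes one SVG element. Flip Y back into SVG space with y_svg = 131.989 − y_machine.

Run 1: power S284 maps to stroke `#000000` (engrave). The run returns to its start, so emit a `<polygon>` with points (Y-flipped): 105.010,35.422 37.265,113.229 154.306,53.098.

Run 2: S541 ⇒ score layer `#ff8800`. The run returns to its start, so emit a `<polygon>` with points (Y-flipped): 104.030,70.554 101.734,65.010 96.190,62.714 90.646,65.010 88.350,70.554 90.646,76.098 96.190,78.394 101.734,76.098.

Run 3: power S284 maps to stroke `#000000` (engrave). The run returns to its start, so emit a `<polygon>` with points (Y-flipped): 91.303,52.971 84.271,35.995 67.295,28.963 50.319,35.995 43.287,52.971 50.319,69.947 67.295,76.979 84.271,69.947.

Run 4: S541 ⇒ score layer `#ff8800`. The run is open, so emit a `<polyline>` with points (Y-flipped): 13.559,111.788 106.701,114.547.

Run 5: S541 ⇒ score layer `#ff8800`. The run returns to its start, so emit a `<polygon>` with points (Y-flipped): 30.753,86.011 47.695,36.186 82.373,75.771.

<svg xmlns="http://www.w3.org/2000/svg" width="178.045mm" height="131.989mm" viewBox="0 0 178.045 131.989">
  <polygon points="105.010,35.422 37.265,113.229 154.306,53.098" fill="none" stroke="#000000"/>
  <polygon points="104.030,70.554 101.734,65.010 96.190,62.714 90.646,65.010 88.350,70.554 90.646,76.098 96.190,78.394 101.734,76.098" fill="none" stroke="#ff8800"/>
  <polygon points="91.303,52.971 84.271,35.995 67.295,28.963 50.319,35.995 43.287,52.971 50.319,69.947 67.295,76.979 84.271,69.947" fill="none" stroke="#000000"/>
  <polyline points="13.559,111.788 106.701,114.547" fill="none" stroke="#ff8800"/>
  <polygon points="30.753,86.011 47.695,36.186 82.373,75.771" fill="none" stroke="#ff8800"/>
</svg>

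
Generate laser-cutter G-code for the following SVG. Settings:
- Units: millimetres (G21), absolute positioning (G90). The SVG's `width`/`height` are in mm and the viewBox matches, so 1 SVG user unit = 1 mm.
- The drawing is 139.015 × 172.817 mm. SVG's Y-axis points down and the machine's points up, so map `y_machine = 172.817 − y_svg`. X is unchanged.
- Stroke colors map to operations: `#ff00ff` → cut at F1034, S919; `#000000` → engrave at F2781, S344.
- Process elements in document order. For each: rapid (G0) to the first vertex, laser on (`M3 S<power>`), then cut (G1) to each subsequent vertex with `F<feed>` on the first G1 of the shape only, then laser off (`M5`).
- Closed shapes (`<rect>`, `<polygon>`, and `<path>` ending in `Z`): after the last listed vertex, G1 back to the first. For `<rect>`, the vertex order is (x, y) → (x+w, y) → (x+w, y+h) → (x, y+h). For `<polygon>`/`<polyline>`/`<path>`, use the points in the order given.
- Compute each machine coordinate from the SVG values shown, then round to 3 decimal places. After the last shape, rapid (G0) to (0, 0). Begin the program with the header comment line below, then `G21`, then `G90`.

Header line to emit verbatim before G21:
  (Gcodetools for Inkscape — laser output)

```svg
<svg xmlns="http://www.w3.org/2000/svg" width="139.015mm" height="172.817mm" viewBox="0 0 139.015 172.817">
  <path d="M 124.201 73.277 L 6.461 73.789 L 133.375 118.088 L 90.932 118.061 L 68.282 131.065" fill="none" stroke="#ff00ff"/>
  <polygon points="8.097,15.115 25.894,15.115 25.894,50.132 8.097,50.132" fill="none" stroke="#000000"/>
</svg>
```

(Gcodetools for Inkscape — laser output)
G21
G90
G0 X124.201 Y99.540
M3 S919
G1 X6.461 Y99.028 F1034
G1 X133.375 Y54.729
G1 X90.932 Y54.756
G1 X68.282 Y41.752
M5
G0 X8.097 Y157.702
M3 S344
G1 X25.894 Y157.702 F2781
G1 X25.894 Y122.685
G1 X8.097 Y122.685
G1 X8.097 Y157.702
M5
G0 X0.000 Y0.000

Since the viewBox matches the mm dimensions, user units are millimetres directly. The only transform is the Y-flip y_m = 172.817 − y_svg.

Shape 1 is a open polyline drawn with `<path>`. Its stroke #ff00ff means cut at S919, F1034. After flipping Y the toolpath is (124.201,99.540) → (6.461,99.028) → (133.375,54.729) → (90.932,54.756) → (68.282,41.752).

Shape 2 is a rectangle drawn with `<polygon>`. Its stroke #000000 means engrave at S344, F2781. After flipping Y the toolpath is (8.097,157.702) → (25.894,157.702) → (25.894,122.685) → (8.097,122.685) → (8.097,157.702), returning to the start.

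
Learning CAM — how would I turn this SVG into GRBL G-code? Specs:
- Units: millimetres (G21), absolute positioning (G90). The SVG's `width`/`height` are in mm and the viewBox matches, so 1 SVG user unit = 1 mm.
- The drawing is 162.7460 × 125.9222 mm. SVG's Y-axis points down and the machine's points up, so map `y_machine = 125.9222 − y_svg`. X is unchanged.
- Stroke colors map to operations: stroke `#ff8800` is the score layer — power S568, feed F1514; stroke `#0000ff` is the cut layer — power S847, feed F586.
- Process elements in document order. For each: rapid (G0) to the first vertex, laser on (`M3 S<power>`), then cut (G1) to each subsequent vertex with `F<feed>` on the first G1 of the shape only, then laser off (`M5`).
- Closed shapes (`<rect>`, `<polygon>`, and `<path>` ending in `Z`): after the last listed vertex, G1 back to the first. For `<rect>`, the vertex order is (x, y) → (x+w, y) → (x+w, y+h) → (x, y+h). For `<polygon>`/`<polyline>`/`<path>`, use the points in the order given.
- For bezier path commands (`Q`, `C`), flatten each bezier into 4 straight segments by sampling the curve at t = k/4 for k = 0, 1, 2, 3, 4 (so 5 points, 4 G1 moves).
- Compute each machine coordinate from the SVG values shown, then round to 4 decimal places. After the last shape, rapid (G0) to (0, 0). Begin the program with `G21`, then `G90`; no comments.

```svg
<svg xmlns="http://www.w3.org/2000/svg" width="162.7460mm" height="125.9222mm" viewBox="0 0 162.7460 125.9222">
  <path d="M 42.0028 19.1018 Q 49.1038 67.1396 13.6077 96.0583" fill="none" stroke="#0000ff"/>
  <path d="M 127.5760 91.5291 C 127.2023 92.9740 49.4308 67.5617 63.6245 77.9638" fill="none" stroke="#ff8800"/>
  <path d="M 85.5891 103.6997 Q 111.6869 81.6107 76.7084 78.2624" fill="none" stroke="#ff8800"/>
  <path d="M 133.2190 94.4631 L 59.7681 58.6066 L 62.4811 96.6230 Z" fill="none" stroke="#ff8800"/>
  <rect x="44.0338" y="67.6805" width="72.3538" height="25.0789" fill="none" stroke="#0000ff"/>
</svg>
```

G21
G90
G0 X42.0028 Y106.8204
M3 S847
G1 X42.8910 Y83.9964 F586
G1 X38.4545 Y63.5624
G1 X28.6934 Y45.5182
G1 X13.6077 Y29.8639
M5
G0 X127.5760 Y34.3931
M3 S568
G1 X115.4299 Y37.3659 F1514
G1 X90.1375 Y44.5347
G1 X67.5764 Y50.0240
G1 X63.6245 Y47.9584
M5
G0 X85.5891 Y22.2225
M3 S568
G1 X94.8207 Y32.0957 F1514
G1 X96.4178 Y39.6263
G1 X90.3804 Y44.8144
G1 X76.7084 Y47.6598
M5
G0 X133.2190 Y31.4591
M3 S568
G1 X59.7681 Y67.3156 F1514
G1 X62.4811 Y29.2992
G1 X133.2190 Y31.4591
M5
G0 X44.0338 Y58.2417
M3 S847
G1 X116.3876 Y58.2417 F586
G1 X116.3876 Y33.1628
G1 X44.0338 Y33.1628
G1 X44.0338 Y58.2417
M5
G0 X0.0000 Y0.0000

Since the viewBox matches the mm dimensions, user units are millimetres directly. The only transform is the Y-flip y_m = 125.9222 − y_svg.

Shape 1 is a quadratic bezier drawn with `<path>`. Its stroke #0000ff means cut at S847, F586. After flipping Y the toolpath is (42.0028,106.8204) → (42.8910,83.9964) → (38.4545,63.5624) → (28.6934,45.5182) → (13.6077,29.8639).

Shape 2 is a cubic bezier drawn with `<path>`. Its stroke #ff8800 means score at S568, F1514. After flipping Y the toolpath is (127.5760,34.3931) → (115.4299,37.3659) → (90.1375,44.5347) → (67.5764,50.0240) → (63.6245,47.9584).

Shape 3 is a quadratic bezier drawn with `<path>`. Its stroke #ff8800 means score at S568, F1514. After flipping Y the toolpath is (85.5891,22.2225) → (94.8207,32.0957) → (96.4178,39.6263) → (90.3804,44.8144) → (76.7084,47.6598).

Shape 4 is a closed polygon drawn with `<path>`. Its stroke #ff8800 means score at S568, F1514. After flipping Y the toolpath is (133.2190,31.4591) → (59.7681,67.3156) → (62.4811,29.2992) → (133.2190,31.4591), returning to the start.

Shape 5 is a rectangle drawn with `<rect>`. Its stroke #0000ff means cut at S847, F586. After flipping Y the toolpath is (44.0338,58.2417) → (116.3876,58.2417) → (116.3876,33.1628) → (44.0338,33.1628) → (44.0338,58.2417), returning to the start.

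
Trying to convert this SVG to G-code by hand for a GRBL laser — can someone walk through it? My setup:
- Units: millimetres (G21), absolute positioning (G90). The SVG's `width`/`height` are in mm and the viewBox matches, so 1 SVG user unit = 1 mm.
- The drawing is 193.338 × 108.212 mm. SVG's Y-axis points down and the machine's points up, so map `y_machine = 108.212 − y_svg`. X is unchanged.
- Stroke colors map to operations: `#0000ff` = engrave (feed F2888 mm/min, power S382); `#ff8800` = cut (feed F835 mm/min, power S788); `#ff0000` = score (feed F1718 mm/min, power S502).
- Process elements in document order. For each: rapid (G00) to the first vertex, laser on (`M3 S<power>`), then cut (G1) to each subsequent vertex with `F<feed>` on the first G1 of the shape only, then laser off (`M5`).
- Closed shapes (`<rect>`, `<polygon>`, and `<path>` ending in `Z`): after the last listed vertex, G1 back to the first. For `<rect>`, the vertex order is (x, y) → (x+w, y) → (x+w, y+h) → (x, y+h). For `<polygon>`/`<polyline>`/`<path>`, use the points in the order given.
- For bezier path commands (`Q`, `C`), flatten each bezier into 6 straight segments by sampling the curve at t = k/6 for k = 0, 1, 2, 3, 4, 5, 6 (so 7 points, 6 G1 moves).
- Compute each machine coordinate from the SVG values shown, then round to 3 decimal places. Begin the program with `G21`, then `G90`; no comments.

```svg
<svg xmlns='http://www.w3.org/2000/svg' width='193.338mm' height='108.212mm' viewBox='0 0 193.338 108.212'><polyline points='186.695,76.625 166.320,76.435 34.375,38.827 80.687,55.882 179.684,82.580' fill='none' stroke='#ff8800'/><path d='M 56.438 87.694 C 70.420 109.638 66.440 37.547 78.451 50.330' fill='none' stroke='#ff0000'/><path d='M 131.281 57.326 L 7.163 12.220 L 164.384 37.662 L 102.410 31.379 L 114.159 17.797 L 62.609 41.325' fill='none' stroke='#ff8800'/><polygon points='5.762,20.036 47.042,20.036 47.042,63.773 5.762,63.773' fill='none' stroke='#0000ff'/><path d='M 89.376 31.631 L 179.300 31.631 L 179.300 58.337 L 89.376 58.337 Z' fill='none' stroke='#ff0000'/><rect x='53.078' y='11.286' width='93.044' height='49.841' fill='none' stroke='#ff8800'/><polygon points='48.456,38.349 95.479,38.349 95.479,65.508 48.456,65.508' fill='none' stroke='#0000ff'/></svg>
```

Since the viewBox matches the mm dimensions, user units are millimetres directly. The only transform is the Y-flip y_m = 108.212 − y_svg.

Shape 1 is a open polyline drawn with `<polyline>`. Its stroke #ff8800 means cut at S788, F835. After flipping Y the toolpath is (186.695,31.587) → (166.320,31.777) → (34.375,69.385) → (80.687,52.330) → (179.684,25.632).

Shape 2 is a cubic bezier drawn with `<path>`. Its stroke #ff0000 means score at S502, F1718. After flipping Y the toolpath is (56.438,20.518) → (62.089,16.554) → (65.690,23.293) → (68.184,35.765) → (70.513,49.000) → (73.621,58.029) → (78.451,57.882).

Shape 3 is a open polyline drawn with `<path>`. Its stroke #ff8800 means cut at S788, F835. After flipping Y the toolpath is (131.281,50.886) → (7.163,95.992) → (164.384,70.550) → (102.410,76.833) → (114.159,90.415) → (62.609,66.887).

Shape 4 is a rectangle drawn with `<polygon>`. Its stroke #0000ff means engrave at S382, F2888. After flipping Y the toolpath is (5.762,88.176) → (47.042,88.176) → (47.042,44.439) → (5.762,44.439) → (5.762,88.176), returning to the start.

Shape 5 is a rectangle drawn with `<path>`. Its stroke #ff0000 means score at S502, F1718. After flipping Y the toolpath is (89.376,76.581) → (179.300,76.581) → (179.300,49.875) → (89.376,49.875) → (89.376,76.581), returning to the start.

Shape 6 is a rectangle drawn with `<rect>`. Its stroke #ff8800 means cut at S788, F835. After flipping Y the toolpath is (53.078,96.926) → (146.122,96.926) → (146.122,47.085) → (53.078,47.085) → (53.078,96.926), returning to the start.

Shape 7 is a rectangle drawn with `<polygon>`. Its stroke #0000ff means engrave at S382, F2888. After flipping Y the toolpath is (48.456,69.863) → (95.479,69.863) → (95.479,42.704) → (48.456,42.704) → (48.456,69.863), returning to the start.

G21
G90
G00 X186.695 Y31.587
M3 S788
G1 X166.320 Y31.777 F835
G1 X34.375 Y69.385
G1 X80.687 Y52.330
G1 X179.684 Y25.632
M5
G00 X56.438 Y20.518
M3 S502
G1 X62.089 Y16.554 F1718
G1 X65.690 Y23.293
G1 X68.184 Y35.765
G1 X70.513 Y49.000
G1 X73.621 Y58.029
G1 X78.451 Y57.882
M5
G00 X131.281 Y50.886
M3 S788
G1 X7.163 Y95.992 F835
G1 X164.384 Y70.550
G1 X102.410 Y76.833
G1 X114.159 Y90.415
G1 X62.609 Y66.887
M5
G00 X5.762 Y88.176
M3 S382
G1 X47.042 Y88.176 F2888
G1 X47.042 Y44.439
G1 X5.762 Y44.439
G1 X5.762 Y88.176
M5
G00 X89.376 Y76.581
M3 S502
G1 X179.300 Y76.581 F1718
G1 X179.300 Y49.875
G1 X89.376 Y49.875
G1 X89.376 Y76.581
M5
G00 X53.078 Y96.926
M3 S788
G1 X146.122 Y96.926 F835
G1 X146.122 Y47.085
G1 X53.078 Y47.085
G1 X53.078 Y96.926
M5
G00 X48.456 Y69.863
M3 S382
G1 X95.479 Y69.863 F2888
G1 X95.479 Y42.704
G1 X48.456 Y42.704
G1 X48.456 Y69.863
M5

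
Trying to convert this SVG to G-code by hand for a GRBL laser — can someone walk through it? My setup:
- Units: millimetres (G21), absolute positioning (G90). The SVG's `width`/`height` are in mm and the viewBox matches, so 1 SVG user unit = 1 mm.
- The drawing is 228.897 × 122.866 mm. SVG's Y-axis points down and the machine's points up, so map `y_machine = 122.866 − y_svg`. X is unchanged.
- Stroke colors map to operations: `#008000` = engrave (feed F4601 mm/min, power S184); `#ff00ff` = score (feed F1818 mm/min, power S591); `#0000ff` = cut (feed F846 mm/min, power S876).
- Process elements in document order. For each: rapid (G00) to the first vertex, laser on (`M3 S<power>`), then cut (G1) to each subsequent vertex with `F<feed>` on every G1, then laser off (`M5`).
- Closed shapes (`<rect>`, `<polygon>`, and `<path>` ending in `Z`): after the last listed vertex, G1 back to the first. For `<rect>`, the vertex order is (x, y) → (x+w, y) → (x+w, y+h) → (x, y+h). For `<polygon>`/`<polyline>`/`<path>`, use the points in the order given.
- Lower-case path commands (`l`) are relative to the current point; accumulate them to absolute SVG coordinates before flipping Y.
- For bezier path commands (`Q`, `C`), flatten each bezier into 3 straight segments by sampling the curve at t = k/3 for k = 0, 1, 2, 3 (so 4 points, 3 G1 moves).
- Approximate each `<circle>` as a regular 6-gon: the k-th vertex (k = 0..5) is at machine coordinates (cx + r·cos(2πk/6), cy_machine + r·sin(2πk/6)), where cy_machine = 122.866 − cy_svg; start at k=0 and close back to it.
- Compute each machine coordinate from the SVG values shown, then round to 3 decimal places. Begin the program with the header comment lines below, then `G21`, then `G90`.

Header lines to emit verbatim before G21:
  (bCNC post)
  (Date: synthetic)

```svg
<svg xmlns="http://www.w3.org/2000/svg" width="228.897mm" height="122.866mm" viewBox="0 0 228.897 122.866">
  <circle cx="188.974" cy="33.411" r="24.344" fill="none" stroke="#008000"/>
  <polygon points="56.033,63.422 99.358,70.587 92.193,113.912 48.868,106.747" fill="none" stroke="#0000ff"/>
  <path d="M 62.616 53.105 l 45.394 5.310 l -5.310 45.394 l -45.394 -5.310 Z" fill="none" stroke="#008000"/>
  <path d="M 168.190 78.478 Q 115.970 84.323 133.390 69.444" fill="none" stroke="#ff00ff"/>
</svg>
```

(bCNC post)
(Date: synthetic)
G21
G90
G00 X213.318 Y89.455
M3 S184
G1 X201.146 Y110.538 F4601
G1 X176.802 Y110.538 F4601
G1 X164.630 Y89.455 F4601
G1 X176.802 Y68.372 F4601
G1 X201.146 Y68.372 F4601
G1 X213.318 Y89.455 F4601
M5
G00 X56.033 Y59.444
M3 S876
G1 X99.358 Y52.279 F846
G1 X92.193 Y8.954 F846
G1 X48.868 Y16.119 F846
G1 X56.033 Y59.444 F846
M5
G00 X62.616 Y69.761
M3 S184
G1 X108.010 Y64.451 F4601
G1 X102.700 Y19.057 F4601
G1 X57.306 Y24.367 F4601
G1 X62.616 Y69.761 F4601
M5
G00 X168.190 Y44.388
M3 S591
G1 X141.114 Y42.794 F1818
G1 X129.514 Y45.805 F1818
G1 X133.390 Y53.422 F1818
M5

Since the viewBox matches the mm dimensions, user units are millimetres directly. The only transform is the Y-flip y_m = 122.866 − y_svg.

Shape 1 is a circle drawn with `<circle>`. Its stroke #008000 means engrave at S184, F4601. After flipping Y the toolpath is (213.318,89.455) → (201.146,110.538) → (176.802,110.538) → (164.630,89.455) → (176.802,68.372) → (201.146,68.372) → (213.318,89.455), returning to the start.

Shape 2 is a regular polygon drawn with `<polygon>`. Its stroke #0000ff means cut at S876, F846. After flipping Y the toolpath is (56.033,59.444) → (99.358,52.279) → (92.193,8.954) → (48.868,16.119) → (56.033,59.444), returning to the start.

Shape 3 is a regular polygon drawn with `<path>`. Its stroke #008000 means engrave at S184, F4601. After flipping Y the toolpath is (62.616,69.761) → (108.010,64.451) → (102.700,19.057) → (57.306,24.367) → (62.616,69.761), returning to the start.

Shape 4 is a quadratic bezier drawn with `<path>`. Its stroke #ff00ff means score at S591, F1818. After flipping Y the toolpath is (168.190,44.388) → (141.114,42.794) → (129.514,45.805) → (133.390,53.422).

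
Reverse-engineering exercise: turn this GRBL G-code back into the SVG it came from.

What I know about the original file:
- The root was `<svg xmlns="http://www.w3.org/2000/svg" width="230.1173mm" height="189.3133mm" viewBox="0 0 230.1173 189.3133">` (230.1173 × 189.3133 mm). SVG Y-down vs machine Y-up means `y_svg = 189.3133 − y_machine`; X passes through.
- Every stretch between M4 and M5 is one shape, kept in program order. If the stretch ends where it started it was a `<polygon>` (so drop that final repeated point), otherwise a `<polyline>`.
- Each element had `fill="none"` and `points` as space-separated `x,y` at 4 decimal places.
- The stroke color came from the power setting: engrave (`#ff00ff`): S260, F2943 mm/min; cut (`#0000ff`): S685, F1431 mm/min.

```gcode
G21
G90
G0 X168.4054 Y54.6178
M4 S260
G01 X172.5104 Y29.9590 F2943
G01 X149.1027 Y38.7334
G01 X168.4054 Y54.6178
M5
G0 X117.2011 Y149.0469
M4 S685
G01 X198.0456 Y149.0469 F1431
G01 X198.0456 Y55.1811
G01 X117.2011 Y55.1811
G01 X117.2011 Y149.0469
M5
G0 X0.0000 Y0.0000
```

<svg xmlns="http://www.w3.org/2000/svg" width="230.1173mm" height="189.3133mm" viewBox="0 0 230.1173 189.3133">
  <polygon points="168.4054,134.6955 172.5104,159.3543 149.1027,150.5799" fill="none" stroke="#ff00ff"/>
  <polygon points="117.2011,40.2664 198.0456,40.2664 198.0456,134.1322 117.2011,134.1322" fill="none" stroke="#0000ff"/>
</svg>

Machine Y-up, SVG Y-down with viewBox height 189.3133, so y_svg = 189.3133 − y_machine; X carries over.

Run 1: power S260 maps to stroke `#ff00ff` (engrave). The run returns to its start, so emit a `<polygon>` with points (Y-flipped): 168.4054,134.6955 172.5104,159.3543 149.1027,150.5799.

Run 2: power S685 maps to stroke `#0000ff` (cut). The run returns to its start, so emit a `<polygon>` with points (Y-flipped): 117.2011,40.2664 198.0456,40.2664 198.0456,134.1322 117.2011,134.1322.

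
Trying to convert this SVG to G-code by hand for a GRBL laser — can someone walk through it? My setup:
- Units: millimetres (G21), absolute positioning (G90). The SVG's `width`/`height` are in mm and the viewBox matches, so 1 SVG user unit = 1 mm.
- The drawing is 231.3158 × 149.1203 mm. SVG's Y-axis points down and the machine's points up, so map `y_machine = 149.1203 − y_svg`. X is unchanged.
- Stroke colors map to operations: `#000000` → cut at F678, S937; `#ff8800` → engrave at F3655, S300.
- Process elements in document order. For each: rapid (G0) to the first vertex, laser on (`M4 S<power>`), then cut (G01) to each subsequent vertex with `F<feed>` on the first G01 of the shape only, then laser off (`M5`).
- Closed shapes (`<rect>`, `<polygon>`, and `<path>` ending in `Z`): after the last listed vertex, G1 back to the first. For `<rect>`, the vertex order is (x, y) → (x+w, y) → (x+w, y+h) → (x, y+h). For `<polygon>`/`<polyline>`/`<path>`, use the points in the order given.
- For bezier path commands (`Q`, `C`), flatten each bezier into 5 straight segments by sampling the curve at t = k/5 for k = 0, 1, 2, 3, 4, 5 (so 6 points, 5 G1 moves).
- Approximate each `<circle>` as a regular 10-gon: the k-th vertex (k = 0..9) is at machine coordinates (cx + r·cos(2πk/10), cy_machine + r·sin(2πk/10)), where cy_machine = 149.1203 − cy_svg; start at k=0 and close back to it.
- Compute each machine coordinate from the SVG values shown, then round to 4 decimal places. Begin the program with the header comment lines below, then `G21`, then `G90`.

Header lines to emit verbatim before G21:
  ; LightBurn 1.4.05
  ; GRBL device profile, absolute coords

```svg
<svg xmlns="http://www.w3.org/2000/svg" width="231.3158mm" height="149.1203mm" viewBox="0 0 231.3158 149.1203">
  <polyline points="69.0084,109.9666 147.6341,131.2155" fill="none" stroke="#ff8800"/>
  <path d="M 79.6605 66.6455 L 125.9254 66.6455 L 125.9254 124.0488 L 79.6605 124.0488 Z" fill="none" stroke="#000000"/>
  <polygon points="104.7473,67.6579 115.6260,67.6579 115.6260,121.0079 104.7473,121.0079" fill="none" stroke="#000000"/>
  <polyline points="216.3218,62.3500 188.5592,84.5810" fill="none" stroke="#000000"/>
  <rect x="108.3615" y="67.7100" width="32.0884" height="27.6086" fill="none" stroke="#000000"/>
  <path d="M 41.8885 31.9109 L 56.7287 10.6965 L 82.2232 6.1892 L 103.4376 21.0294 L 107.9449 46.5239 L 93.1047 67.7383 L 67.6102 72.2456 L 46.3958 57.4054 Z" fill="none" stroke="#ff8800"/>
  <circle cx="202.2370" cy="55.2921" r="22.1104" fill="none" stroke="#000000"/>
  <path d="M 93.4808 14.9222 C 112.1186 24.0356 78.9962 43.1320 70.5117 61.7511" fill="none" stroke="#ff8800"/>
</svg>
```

; LightBurn 1.4.05
; GRBL device profile, absolute coords
G21
G90
G0 X69.0084 Y39.1537
M4 S300
G01 X147.6341 Y17.9048 F3655
M5
G0 X79.6605 Y82.4748
M4 S937
G01 X125.9254 Y82.4748 F678
G01 X125.9254 Y25.0715
G01 X79.6605 Y25.0715
G01 X79.6605 Y82.4748
M5
G0 X104.7473 Y81.4624
M4 S937
G01 X115.6260 Y81.4624 F678
G01 X115.6260 Y28.1124
G01 X104.7473 Y28.1124
G01 X104.7473 Y81.4624
M5
G0 X216.3218 Y86.7703
M4 S937
G01 X188.5592 Y64.5393 F678
M5
G0 X108.3615 Y81.4103
M4 S937
G01 X140.4499 Y81.4103 F678
G01 X140.4499 Y53.8017
G01 X108.3615 Y53.8017
G01 X108.3615 Y81.4103
M5
G0 X41.8885 Y117.2094
M4 S300
G01 X56.7287 Y138.4238 F3655
G01 X82.2232 Y142.9311
G01 X103.4376 Y128.0909
G01 X107.9449 Y102.5964
G01 X93.1047 Y81.3820
G01 X67.6102 Y76.8747
G01 X46.3958 Y91.7149
G01 X41.8885 Y117.2094
M5
G0 X224.3474 Y93.8282
M4 S937
G01 X220.1247 Y106.8244 F678
G01 X209.0695 Y114.8564
G01 X195.4045 Y114.8564
G01 X184.3493 Y106.8244
G01 X180.1266 Y93.8282
G01 X184.3493 Y80.8320
G01 X195.4045 Y72.8000
G01 X209.0695 Y72.8000
G01 X220.1247 Y80.8320
G01 X224.3474 Y93.8282
M5
G0 X93.4808 Y134.1981
M4 S300
G01 X99.0634 Y127.6158 F3655
G01 X95.8907 Y119.1396
G01 X87.6298 Y109.2718
G01 X77.9478 Y98.5143
G01 X70.5117 Y87.3692
M5

1 u = 1 mm; y_m = 149.1203 − y.

[1] `<polyline>` line segment, #ff8800→engrave S300 F3655: (69.0084,39.1537) → (147.6341,17.9048)

[2] `<path>` rectangle, #000000→cut S937 F678: (79.6605,82.4748) → (125.9254,82.4748) → (125.9254,25.0715) → (79.6605,25.0715) → (79.6605,82.4748) (closed)

[3] `<polygon>` rectangle, #000000→cut S937 F678: (104.7473,81.4624) → (115.6260,81.4624) → (115.6260,28.1124) → (104.7473,28.1124) → (104.7473,81.4624) (closed)

[4] `<polyline>` line segment, #000000→cut S937 F678: (216.3218,86.7703) → (188.5592,64.5393)

[5] `<rect>` rectangle, #000000→cut S937 F678: (108.3615,81.4103) → (140.4499,81.4103) → (140.4499,53.8017) → (108.3615,53.8017) → (108.3615,81.4103) (closed)

[6] `<path>` regular polygon, #ff8800→engrave S300 F3655: (41.8885,117.2094) → (56.7287,138.4238) → (82.2232,142.9311) → (103.4376,128.0909) → (107.9449,102.5964) → (93.1047,81.3820) → (67.6102,76.8747) → (46.3958,91.7149) → (41.8885,117.2094) (closed)

[7] `<circle>` circle, #000000→cut S937 F678: (224.3474,93.8282) → (220.1247,106.8244) → (209.0695,114.8564) → (195.4045,114.8564) → (184.3493,106.8244) → (180.1266,93.8282) → (184.3493,80.8320) → (195.4045,72.8000) → (209.0695,72.8000) → (220.1247,80.8320) → (224.3474,93.8282) (closed)

[8] `<path>` cubic bezier, #ff8800→engrave S300 F3655: (93.4808,134.1981) → (99.0634,127.6158) → (95.8907,119.1396) → (87.6298,109.2718) → (77.9478,98.5143) → (70.5117,87.3692)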